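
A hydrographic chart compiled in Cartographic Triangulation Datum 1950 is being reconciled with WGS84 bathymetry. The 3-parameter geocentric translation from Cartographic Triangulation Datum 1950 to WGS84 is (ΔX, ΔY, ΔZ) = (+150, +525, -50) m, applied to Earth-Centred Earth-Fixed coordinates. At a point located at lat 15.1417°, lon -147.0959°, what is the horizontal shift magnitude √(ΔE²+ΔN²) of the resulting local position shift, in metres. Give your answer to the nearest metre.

The local east axis at (φ, λ) is (−sin λ, cos λ, 0), so ΔE = −sin(-147.0959°)·150 + cos(-147.0959°)·525 = -359.29 m.
The local north axis is (−sin φ cos λ, −sin φ sin λ, cos φ), giving ΔN = 32.896 + 74.496 − 48.264 = 59.13 m.
Horizontal magnitude = √(ΔE² + ΔN²) = √((-359.29)² + 59.13²) = 364.13 m.

364 m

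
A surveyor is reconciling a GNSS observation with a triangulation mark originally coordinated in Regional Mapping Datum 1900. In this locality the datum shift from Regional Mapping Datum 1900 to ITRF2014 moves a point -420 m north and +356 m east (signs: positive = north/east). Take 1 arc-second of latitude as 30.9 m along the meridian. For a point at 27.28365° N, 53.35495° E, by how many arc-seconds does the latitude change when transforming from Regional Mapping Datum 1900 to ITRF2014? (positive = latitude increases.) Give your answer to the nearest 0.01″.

Δφ = -13.59″

1″ of latitude = 30.90 m, so Δφ = -420.0 / 30.90 = -13.592″.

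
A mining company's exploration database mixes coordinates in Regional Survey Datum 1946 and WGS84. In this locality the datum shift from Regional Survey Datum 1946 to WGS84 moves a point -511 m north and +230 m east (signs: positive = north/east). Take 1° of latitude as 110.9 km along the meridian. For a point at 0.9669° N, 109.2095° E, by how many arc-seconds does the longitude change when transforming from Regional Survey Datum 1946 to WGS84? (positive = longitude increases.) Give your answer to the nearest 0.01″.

At latitude 0.9669°, cos φ = 0.999858.
1° of longitude at this latitude = 110.9 × cos φ = 110.88 km, so Δλ = 230.0 / 110884.2 = 0.0020742° = 7.467″.

Δλ = 7.47″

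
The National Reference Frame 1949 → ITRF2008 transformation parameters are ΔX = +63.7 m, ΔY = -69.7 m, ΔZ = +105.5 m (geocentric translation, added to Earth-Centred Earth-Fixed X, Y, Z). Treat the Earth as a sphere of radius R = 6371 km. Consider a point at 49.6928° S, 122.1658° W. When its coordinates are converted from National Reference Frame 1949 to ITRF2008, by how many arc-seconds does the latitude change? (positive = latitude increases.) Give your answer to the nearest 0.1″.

sin φ = -0.762587, cos φ = 0.646886, sin λ = -0.846511, cos λ = -0.532371.
North component: ΔN = −sin φ cos λ·ΔX − sin φ sin λ·ΔY + cos φ·ΔZ = −(-0.762587)(-0.532371)(63.7) − (-0.762587)(-0.846511)(-69.7) + (0.646886)(105.5) = 87.38 m.
1° of latitude spans πR/180 = 111195 m, so Δφ = 87.38 / 111195 × 3600 = 2.829″.

Δφ = 2.8″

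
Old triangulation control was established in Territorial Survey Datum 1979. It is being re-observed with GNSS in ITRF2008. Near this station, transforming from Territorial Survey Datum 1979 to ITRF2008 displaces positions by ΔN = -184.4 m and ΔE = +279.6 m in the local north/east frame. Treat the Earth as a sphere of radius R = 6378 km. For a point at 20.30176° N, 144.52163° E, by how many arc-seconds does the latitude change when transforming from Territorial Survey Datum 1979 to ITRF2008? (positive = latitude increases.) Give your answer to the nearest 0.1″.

On a sphere of radius R, 1 rad of latitude = R, so Δφ = ΔN / R = -184.4 / 6378000 = -2.8912e-05 rad = -5.964″.

Δφ = -6.0″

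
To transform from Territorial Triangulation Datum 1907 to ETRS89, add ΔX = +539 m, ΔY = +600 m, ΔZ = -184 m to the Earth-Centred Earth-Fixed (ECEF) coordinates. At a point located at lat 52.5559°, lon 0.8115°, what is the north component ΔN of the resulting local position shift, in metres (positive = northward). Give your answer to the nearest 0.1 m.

ΔN = -546.5 m

At φ = 52.5559°, λ = 0.8115°: sin φ = 0.793947, cos φ = 0.607987, sin λ = 0.014163, cos λ = 0.999900.
ΔN = −sin φ cos λ·ΔX − sin φ sin λ·ΔY + cos φ·ΔZ = −(0.793947)(0.999900)(539) − (0.793947)(0.014163)(600) + (0.607987)(-184) = -546.51 m.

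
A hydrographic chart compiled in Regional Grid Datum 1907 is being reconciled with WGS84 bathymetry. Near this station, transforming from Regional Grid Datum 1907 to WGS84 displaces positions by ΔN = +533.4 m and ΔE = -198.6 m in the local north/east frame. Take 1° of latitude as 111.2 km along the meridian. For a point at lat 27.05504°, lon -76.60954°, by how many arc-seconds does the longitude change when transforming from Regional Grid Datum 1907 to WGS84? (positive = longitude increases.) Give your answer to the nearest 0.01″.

Δλ = -7.22″

At latitude 27.05504°, cos φ = 0.890570.
1° of longitude at this latitude = 111.2 × cos φ = 99.03 km, so Δλ = -198.6 / 99031.4 = -0.0020054° = -7.220″.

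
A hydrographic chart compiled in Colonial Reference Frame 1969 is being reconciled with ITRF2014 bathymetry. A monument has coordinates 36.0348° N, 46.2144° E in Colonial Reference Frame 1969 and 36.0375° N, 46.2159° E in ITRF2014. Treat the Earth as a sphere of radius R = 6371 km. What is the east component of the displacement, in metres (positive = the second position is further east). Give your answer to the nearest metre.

Δφ = 36.0375° − 36.0348° = +0.0027°; Δλ = 46.2159° − 46.2144° = +0.0015°.
1° along a meridian = πR/180 = 111195 m.
ΔN = Δφ × 111195 = 300.2 m; ΔE = Δλ × 111195 × cos(36.0348°) = +0.0015 × 111195 × 0.808660 = 134.9 m.

ΔE = 135 m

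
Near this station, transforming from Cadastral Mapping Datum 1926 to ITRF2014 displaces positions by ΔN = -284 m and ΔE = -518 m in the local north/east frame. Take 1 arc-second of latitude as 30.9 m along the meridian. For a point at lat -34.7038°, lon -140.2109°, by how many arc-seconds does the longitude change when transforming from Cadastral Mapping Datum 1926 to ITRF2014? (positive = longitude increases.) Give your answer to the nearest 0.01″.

Δλ = -20.39″

At latitude -34.7038°, cos φ = 0.822106.
1″ of longitude at this latitude = 30.90 × cos φ = 25.4031 m, so Δλ = -518.0 / 25.4031 = -20.391″.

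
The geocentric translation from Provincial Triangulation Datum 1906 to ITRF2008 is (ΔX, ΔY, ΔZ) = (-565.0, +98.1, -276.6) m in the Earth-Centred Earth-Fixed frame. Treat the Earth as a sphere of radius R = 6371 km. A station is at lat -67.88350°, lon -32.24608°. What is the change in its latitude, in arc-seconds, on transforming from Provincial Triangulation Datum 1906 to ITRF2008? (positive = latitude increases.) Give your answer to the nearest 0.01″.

Δφ = -19.27″

sin φ = -0.926420, cos φ = 0.376491, sin λ = -0.533557, cos λ = 0.845764.
North component: ΔN = −sin φ cos λ·ΔX − sin φ sin λ·ΔY + cos φ·ΔZ = −(-0.926420)(0.845764)(-565.0) − (-0.926420)(-0.533557)(98.1) + (0.376491)(-276.6) = -595.32 m.
1° of latitude spans πR/180 = 111195 m, so Δφ = -595.32 / 111195 × 3600 = -19.274″.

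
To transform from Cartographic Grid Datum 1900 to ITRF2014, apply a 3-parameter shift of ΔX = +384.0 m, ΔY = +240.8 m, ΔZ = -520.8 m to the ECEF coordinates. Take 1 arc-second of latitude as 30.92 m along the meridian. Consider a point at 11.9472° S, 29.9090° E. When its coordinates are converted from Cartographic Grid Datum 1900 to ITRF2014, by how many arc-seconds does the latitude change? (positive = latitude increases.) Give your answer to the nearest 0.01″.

sin φ = -0.207010, cos φ = 0.978339, sin λ = 0.498624, cos λ = 0.866818.
North component: ΔN = −sin φ cos λ·ΔX − sin φ sin λ·ΔY + cos φ·ΔZ = −(-0.207010)(0.866818)(384.0) − (-0.207010)(0.498624)(240.8) + (0.978339)(-520.8) = -415.76 m.
1° of latitude spans 3600 × 30.92 = 111312 m, so Δφ = -415.76 / 111312 × 3600 = -13.446″.

Δφ = -13.45″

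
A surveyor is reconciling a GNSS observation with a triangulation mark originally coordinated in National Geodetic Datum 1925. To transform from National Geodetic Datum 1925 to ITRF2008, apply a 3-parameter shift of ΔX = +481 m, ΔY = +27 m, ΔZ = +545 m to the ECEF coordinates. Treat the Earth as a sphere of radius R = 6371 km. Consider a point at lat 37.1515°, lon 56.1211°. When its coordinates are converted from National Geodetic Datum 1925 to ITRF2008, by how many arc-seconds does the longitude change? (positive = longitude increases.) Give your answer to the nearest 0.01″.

sin φ = 0.603925, cos φ = 0.797041, sin λ = 0.830218, cos λ = 0.557439.
East component: ΔE = −sin λ·ΔX + cos λ·ΔY = −(0.830218)(481) + (0.557439)(27) = -384.28 m.
1° of latitude spans πR/180 = 111195 m; at latitude φ, 1° of longitude spans that × cos φ = 88627.0 m, so Δλ = -384.28 / 88627.0 × 3600 = -15.609″.

Δλ = -15.61″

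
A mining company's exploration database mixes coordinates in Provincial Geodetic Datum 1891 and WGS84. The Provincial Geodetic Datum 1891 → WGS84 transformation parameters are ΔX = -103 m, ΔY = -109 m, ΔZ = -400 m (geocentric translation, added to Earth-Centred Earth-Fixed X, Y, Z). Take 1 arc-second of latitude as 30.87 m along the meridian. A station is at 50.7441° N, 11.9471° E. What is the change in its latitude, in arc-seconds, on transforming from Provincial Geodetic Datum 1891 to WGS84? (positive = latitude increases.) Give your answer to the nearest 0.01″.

Δφ = -5.11″

sin φ = 0.774327, cos φ = 0.632785, sin λ = 0.207008, cos λ = 0.978339.
North component: ΔN = −sin φ cos λ·ΔX − sin φ sin λ·ΔY + cos φ·ΔZ = −(0.774327)(0.978339)(-103) − (0.774327)(0.207008)(-109) + (0.632785)(-400) = -157.61 m.
1° of latitude spans 3600 × 30.87 = 111132 m, so Δφ = -157.61 / 111132 × 3600 = -5.106″.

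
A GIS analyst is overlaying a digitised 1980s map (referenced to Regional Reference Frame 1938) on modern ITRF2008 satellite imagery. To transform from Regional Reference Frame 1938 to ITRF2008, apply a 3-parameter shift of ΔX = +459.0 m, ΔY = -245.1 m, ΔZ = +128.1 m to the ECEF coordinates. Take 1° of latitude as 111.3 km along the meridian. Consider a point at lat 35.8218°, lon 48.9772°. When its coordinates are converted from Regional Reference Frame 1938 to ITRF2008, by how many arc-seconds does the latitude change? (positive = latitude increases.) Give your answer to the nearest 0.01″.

sin φ = 0.585266, cos φ = 0.810841, sin λ = 0.754448, cos λ = 0.656359.
North component: ΔN = −sin φ cos λ·ΔX − sin φ sin λ·ΔY + cos φ·ΔZ = −(0.585266)(0.656359)(459.0) − (0.585266)(0.754448)(-245.1) + (0.810841)(128.1) = 35.77 m.
1° of latitude spans 111300 m, so Δφ = 35.77 / 111300 × 3600 = 1.157″.

Δφ = 1.16″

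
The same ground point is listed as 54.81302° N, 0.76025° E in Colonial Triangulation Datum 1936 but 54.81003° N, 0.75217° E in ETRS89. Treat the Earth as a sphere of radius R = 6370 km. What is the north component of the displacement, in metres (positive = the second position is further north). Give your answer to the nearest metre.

Δφ = 54.81003° − 54.81302° = -0.00299°; Δλ = 0.75217° − 0.76025° = -0.00808°.
1° along a meridian = πR/180 = 111177 m.
ΔN = Δφ × 111177 = -332.4 m; ΔE = Δλ × 111177 × cos(54.81302°) = -0.00808 × 111177 × 0.576247 = -517.7 m.

ΔN = -332 m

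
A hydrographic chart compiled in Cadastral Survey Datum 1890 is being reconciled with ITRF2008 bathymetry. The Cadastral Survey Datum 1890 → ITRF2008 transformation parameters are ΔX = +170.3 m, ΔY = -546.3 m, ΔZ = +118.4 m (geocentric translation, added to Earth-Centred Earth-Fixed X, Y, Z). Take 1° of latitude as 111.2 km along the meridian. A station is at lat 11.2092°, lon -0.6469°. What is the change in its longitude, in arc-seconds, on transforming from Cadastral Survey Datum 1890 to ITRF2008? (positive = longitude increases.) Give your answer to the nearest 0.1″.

Δλ = -18.0″

sin φ = 0.194392, cos φ = 0.980924, sin λ = -0.011290, cos λ = 0.999936.
East component: ΔE = −sin λ·ΔX + cos λ·ΔY = −(-0.011290)(170.3) + (0.999936)(-546.3) = -544.34 m.
1° of latitude spans 111200 m; at latitude φ, 1° of longitude spans that × cos φ = 109078.7 m, so Δλ = -544.34 / 109078.7 × 3600 = -17.965″.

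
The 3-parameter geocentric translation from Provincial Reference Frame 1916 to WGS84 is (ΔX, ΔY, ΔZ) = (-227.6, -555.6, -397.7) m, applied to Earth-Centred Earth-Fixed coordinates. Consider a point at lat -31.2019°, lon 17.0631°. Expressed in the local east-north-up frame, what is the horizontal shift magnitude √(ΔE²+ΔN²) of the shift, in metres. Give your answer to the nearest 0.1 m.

710.2 m

The local east axis at (φ, λ) is (−sin λ, cos λ, 0), so ΔE = −sin(17.0631°)·(-227.6) + cos(17.0631°)·(-555.6) = -464.36 m.
The local north axis is (−sin φ cos λ, −sin φ sin λ, cos φ), giving ΔN = -112.719 − 84.457 − 340.172 = -537.35 m.
Horizontal magnitude = √(ΔE² + ΔN²) = √((-464.36)² + (-537.35)²) = 710.19 m.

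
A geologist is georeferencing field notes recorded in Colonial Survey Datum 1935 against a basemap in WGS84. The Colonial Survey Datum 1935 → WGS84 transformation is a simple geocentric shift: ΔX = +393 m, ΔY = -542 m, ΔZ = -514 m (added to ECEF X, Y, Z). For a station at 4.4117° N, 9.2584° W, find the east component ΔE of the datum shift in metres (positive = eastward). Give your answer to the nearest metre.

ΔE = -472 m

The local east axis at (φ, λ) is (−sin λ, cos λ, 0), so ΔE = −sin(-9.2584°)·393 + cos(-9.2584°)·(-542) = -471.71 m.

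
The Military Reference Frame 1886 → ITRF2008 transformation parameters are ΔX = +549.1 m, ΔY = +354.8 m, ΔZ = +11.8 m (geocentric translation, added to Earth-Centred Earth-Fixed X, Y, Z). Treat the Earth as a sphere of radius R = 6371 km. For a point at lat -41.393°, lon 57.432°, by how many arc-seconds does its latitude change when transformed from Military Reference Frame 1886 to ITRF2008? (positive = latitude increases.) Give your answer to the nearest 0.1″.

Δφ = 13.0″

sin φ = -0.661220, cos φ = 0.750192, sin λ = 0.842753, cos λ = 0.538300.
North component: ΔN = −sin φ cos λ·ΔX − sin φ sin λ·ΔY + cos φ·ΔZ = −(-0.661220)(0.538300)(549.1) − (-0.661220)(0.842753)(354.8) + (0.750192)(11.8) = 402.01 m.
1° of latitude spans πR/180 = 111195 m, so Δφ = 402.01 / 111195 × 3600 = 13.015″.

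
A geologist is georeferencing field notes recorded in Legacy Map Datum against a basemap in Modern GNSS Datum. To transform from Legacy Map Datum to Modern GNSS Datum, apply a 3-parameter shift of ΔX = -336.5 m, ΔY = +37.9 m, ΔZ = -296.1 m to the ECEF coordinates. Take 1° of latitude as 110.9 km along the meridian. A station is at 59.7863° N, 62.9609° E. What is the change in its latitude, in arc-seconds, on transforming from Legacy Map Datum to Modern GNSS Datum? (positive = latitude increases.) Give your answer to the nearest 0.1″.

Δφ = -1.5″

sin φ = 0.864155, cos φ = 0.503227, sin λ = 0.890697, cos λ = 0.454598.
North component: ΔN = −sin φ cos λ·ΔX − sin φ sin λ·ΔY + cos φ·ΔZ = −(0.864155)(0.454598)(-336.5) − (0.864155)(0.890697)(37.9) + (0.503227)(-296.1) = -45.99 m.
1° of latitude spans 110900 m, so Δφ = -45.99 / 110900 × 3600 = -1.493″.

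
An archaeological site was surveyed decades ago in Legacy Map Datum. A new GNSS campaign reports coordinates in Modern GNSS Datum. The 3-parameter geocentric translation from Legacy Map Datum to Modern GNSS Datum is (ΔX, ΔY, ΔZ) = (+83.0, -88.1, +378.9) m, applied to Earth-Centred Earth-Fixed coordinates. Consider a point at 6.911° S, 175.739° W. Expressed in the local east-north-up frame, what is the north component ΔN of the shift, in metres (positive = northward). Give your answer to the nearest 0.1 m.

ΔN = 367.0 m

At φ = -6.911°, λ = -175.739°: sin φ = -0.120327, cos φ = 0.992734, sin λ = -0.074300, cos λ = -0.997236.
ΔN = −sin φ cos λ·ΔX − sin φ sin λ·ΔY + cos φ·ΔZ = −(-0.120327)(-0.997236)(83.0) − (-0.120327)(-0.074300)(-88.1) + (0.992734)(378.9) = 366.98 m.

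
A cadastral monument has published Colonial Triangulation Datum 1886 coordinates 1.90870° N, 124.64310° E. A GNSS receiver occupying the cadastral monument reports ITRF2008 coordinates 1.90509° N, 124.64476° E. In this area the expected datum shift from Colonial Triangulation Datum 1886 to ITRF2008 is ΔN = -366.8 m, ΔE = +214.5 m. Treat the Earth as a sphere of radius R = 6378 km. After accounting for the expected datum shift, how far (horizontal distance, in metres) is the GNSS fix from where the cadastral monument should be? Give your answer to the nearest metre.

Observed coordinate differences: Δφ = -0.00361°, Δλ = +0.00166°.
Converting to metres (1° lat = 111317 m, cos φ = 0.999445): observed ΔN = -401.9 m, observed ΔE = 184.7 m.
Subtracting the expected shift leaves a residual of -401.9 − (-366.8) = -35.1 m north and 184.7 − (214.5) = -29.8 m east.
Residual distance = √((-35.1)² + (-29.8)²) = 46.0 m.

46 m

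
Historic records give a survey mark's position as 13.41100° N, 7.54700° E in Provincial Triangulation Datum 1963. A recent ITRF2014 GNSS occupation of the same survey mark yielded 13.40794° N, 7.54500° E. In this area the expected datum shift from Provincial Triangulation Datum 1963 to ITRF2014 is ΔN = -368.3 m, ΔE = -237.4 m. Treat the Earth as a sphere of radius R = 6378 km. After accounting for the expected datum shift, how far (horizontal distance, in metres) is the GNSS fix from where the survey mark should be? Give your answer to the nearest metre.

35 m

Observed coordinate differences: Δφ = -0.00306°, Δλ = -0.00200°.
Converting to metres (1° lat = 111317 m, cos φ = 0.972731): observed ΔN = -340.6 m, observed ΔE = -216.6 m.
Subtracting the expected shift leaves a residual of -340.6 − (-368.3) = 27.7 m north and -216.6 − (-237.4) = 20.8 m east.
Residual distance = √(27.7² + 20.8²) = 34.6 m.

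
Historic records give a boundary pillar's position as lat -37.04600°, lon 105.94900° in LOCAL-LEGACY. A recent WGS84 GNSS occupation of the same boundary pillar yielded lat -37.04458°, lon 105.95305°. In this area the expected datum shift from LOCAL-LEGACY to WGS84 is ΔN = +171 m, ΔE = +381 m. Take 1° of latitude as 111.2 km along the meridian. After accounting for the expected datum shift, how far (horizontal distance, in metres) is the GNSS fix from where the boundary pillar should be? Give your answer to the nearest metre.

25 m

Observed coordinate differences: Δφ = +0.00142°, Δλ = +0.00405°.
Converting to metres (1° lat = 111200 m, cos φ = 0.798152): observed ΔN = 157.9 m, observed ΔE = 359.5 m.
Subtracting the expected shift leaves a residual of 157.9 − (171) = -13.1 m north and 359.5 − (381) = -21.5 m east.
Residual distance = √((-13.1)² + (-21.5)²) = 25.2 m.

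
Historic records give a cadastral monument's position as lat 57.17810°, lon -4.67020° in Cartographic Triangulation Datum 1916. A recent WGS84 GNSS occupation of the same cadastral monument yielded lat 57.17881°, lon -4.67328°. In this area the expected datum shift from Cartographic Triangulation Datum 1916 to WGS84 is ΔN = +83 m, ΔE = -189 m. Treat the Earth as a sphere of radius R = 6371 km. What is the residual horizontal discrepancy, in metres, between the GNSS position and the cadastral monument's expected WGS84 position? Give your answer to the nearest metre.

Observed coordinate differences: Δφ = +0.00071°, Δλ = -0.00308°.
Converting to metres (1° lat = 111195 m, cos φ = 0.542029): observed ΔN = 78.9 m, observed ΔE = -185.6 m.
Subtracting the expected shift leaves a residual of 78.9 − (83) = -4.1 m north and -185.6 − (-189) = 3.4 m east.
Residual distance = √((-4.1)² + 3.4²) = 5.3 m.

5 m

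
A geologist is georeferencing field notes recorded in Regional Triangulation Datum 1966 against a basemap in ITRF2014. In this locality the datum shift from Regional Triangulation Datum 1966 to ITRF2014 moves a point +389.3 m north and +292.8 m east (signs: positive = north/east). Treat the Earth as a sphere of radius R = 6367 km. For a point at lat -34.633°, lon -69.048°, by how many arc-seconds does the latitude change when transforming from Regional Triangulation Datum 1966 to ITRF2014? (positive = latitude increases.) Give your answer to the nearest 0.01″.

Δφ = 12.61″

On a sphere of radius R, 1 rad of latitude = R, so Δφ = ΔN / R = 389.3 / 6367000 = 6.1143e-05 rad = 12.612″.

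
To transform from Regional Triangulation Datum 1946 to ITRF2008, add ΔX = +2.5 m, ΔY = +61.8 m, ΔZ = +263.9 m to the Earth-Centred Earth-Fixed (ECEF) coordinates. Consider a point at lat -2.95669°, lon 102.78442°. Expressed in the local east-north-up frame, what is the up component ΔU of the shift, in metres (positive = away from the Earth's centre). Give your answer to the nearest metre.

The local up (radial) axis is (cos φ cos λ, cos φ sin λ, sin φ), giving ΔU = -0.552 + 60.188 − 13.612 = 46.02 m.

ΔU = 46 m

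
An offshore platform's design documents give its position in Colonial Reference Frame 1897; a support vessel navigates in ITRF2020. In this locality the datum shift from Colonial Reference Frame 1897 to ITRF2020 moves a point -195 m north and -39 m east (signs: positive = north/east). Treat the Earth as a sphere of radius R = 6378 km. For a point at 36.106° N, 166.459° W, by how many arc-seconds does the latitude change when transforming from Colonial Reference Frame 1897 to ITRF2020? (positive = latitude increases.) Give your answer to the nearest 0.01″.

Δφ = -6.31″

On a sphere of radius R, 1 rad of latitude = R, so Δφ = ΔN / R = -195.0 / 6378000 = -3.0574e-05 rad = -6.306″.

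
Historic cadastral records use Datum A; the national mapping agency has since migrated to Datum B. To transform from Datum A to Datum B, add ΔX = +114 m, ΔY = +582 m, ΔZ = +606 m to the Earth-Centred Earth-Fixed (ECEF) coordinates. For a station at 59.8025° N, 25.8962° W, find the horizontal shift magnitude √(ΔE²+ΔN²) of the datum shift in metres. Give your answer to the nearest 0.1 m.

The local east axis at (φ, λ) is (−sin λ, cos λ, 0), so ΔE = −sin(-25.8962°)·114 + cos(-25.8962°)·582 = 573.35 m.
The local north axis is (−sin φ cos λ, −sin φ sin λ, cos φ), giving ΔN = -88.636 + 219.690 + 304.807 = 435.86 m.
Horizontal magnitude = √(ΔE² + ΔN²) = √(573.35² + 435.86²) = 720.21 m.

720.2 m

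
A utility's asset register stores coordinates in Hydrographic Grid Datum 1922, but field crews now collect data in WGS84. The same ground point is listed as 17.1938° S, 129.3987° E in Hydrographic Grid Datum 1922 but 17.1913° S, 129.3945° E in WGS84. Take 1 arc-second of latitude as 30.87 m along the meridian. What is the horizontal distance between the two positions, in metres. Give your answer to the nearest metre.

Δφ = -17.1913° − -17.1938° = +0.0025°; Δλ = 129.3945° − 129.3987° = -0.0042°.
1° of latitude = 3600 × 30.87 = 111132 m.
ΔN = Δφ × 111132 = 277.8 m; ΔE = Δλ × 111132 × cos(-17.1938°) = -0.0042 × 111132 × 0.955310 = -445.9 m.
Distance = √(ΔE² + ΔN²) = √((-445.9)² + 277.8²) = 525.4 m.

525 m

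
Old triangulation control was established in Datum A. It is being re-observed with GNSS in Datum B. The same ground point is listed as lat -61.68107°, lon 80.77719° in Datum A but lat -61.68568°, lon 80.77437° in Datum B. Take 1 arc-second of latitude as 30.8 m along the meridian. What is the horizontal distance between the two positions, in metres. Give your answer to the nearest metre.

532 m

Δφ = -61.68568° − -61.68107° = -0.00461°; Δλ = 80.77437° − 80.77719° = -0.00282°.
1° of latitude = 3600 × 30.80 = 110880 m.
ΔN = Δφ × 110880 = -511.2 m; ΔE = Δλ × 110880 × cos(-61.68107°) = -0.00282 × 110880 × 0.474379 = -148.3 m.
Distance = √(ΔE² + ΔN²) = √((-148.3)² + (-511.2)²) = 532.2 m.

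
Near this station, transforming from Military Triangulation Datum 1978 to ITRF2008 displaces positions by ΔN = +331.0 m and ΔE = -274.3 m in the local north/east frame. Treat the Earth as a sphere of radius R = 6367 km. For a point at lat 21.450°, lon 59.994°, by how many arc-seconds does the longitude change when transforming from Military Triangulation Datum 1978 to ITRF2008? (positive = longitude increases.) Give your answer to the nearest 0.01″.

At latitude 21.450°, cos φ = 0.930737.
One radian of longitude at latitude φ spans R cos φ, so Δλ = ΔE / (R cos φ) = -274.3 / (6367000 × 0.930737) = -4.6288e-05 rad = -9.547″.

Δλ = -9.55″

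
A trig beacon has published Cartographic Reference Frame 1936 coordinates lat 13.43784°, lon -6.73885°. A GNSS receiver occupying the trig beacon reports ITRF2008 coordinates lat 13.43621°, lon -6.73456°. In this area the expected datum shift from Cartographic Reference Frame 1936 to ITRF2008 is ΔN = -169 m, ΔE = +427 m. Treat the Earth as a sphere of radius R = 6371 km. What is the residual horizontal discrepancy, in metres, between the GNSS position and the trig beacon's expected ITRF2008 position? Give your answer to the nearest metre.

39 m

Observed coordinate differences: Δφ = -0.00163°, Δλ = +0.00429°.
Converting to metres (1° lat = 111195 m, cos φ = 0.972623): observed ΔN = -181.2 m, observed ΔE = 464.0 m.
Subtracting the expected shift leaves a residual of -181.2 − (-169) = -12.2 m north and 464.0 − (427) = 37.0 m east.
Residual distance = √((-12.2)² + 37.0²) = 38.9 m.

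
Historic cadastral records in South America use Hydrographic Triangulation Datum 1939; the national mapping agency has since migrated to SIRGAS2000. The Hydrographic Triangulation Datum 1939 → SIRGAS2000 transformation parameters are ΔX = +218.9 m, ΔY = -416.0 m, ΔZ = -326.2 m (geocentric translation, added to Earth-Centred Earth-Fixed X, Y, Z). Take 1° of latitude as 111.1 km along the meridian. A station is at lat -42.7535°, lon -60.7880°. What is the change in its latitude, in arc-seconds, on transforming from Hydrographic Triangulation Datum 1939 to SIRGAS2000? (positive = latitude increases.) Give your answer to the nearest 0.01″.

sin φ = -0.678846, cos φ = 0.734281, sin λ = -0.872820, cos λ = 0.488042.
North component: ΔN = −sin φ cos λ·ΔX − sin φ sin λ·ΔY + cos φ·ΔZ = −(-0.678846)(0.488042)(218.9) − (-0.678846)(-0.872820)(-416.0) + (0.734281)(-326.2) = 79.48 m.
1° of latitude spans 111100 m, so Δφ = 79.48 / 111100 × 3600 = 2.576″.

Δφ = 2.58″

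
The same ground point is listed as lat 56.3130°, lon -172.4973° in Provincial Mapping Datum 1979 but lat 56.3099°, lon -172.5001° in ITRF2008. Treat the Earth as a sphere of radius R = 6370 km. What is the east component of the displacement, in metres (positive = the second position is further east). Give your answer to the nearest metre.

Δφ = 56.3099° − 56.3130° = -0.0031°; Δλ = -172.5001° − -172.4973° = -0.0028°.
1° along a meridian = πR/180 = 111177 m.
ΔN = Δφ × 111177 = -344.7 m; ΔE = Δλ × 111177 × cos(56.3130°) = -0.0028 × 111177 × 0.554656 = -172.7 m.

ΔE = -173 m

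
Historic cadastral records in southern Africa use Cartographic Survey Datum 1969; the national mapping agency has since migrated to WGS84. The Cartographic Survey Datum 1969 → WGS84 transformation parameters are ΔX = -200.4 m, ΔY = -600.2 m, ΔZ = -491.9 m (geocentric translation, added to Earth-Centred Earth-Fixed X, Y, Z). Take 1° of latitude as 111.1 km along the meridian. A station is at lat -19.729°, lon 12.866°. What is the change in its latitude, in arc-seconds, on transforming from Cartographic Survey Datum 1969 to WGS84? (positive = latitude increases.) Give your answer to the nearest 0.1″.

Δφ = -18.6″

sin φ = -0.337572, cos φ = 0.941300, sin λ = 0.222672, cos λ = 0.974894.
North component: ΔN = −sin φ cos λ·ΔX − sin φ sin λ·ΔY + cos φ·ΔZ = −(-0.337572)(0.974894)(-200.4) − (-0.337572)(0.222672)(-600.2) + (0.941300)(-491.9) = -574.09 m.
1° of latitude spans 111100 m, so Δφ = -574.09 / 111100 × 3600 = -18.602″.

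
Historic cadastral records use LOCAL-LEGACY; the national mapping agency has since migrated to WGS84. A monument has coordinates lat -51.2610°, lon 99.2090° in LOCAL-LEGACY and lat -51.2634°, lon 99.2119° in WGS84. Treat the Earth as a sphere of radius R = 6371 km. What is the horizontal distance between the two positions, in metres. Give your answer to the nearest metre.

335 m

Δφ = -51.2634° − -51.2610° = -0.0024°; Δλ = 99.2119° − 99.2090° = +0.0029°.
1° along a meridian = πR/180 = 111195 m.
ΔN = Δφ × 111195 = -266.9 m; ΔE = Δλ × 111195 × cos(-51.2610°) = +0.0029 × 111195 × 0.625774 = 201.8 m.
Distance = √(ΔE² + ΔN²) = √(201.8² + (-266.9)²) = 334.6 m.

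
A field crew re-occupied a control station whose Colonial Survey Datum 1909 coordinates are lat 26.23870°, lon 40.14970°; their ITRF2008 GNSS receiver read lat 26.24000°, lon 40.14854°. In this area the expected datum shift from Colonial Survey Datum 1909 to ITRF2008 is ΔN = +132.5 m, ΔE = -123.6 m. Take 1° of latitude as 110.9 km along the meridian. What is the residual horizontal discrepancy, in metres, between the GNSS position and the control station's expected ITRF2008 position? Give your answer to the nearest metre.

Observed coordinate differences: Δφ = +0.00130°, Δλ = -0.00116°.
Converting to metres (1° lat = 110900 m, cos φ = 0.896960): observed ΔN = 144.2 m, observed ΔE = -115.4 m.
Subtracting the expected shift leaves a residual of 144.2 − (132.5) = 11.7 m north and -115.4 − (-123.6) = 8.2 m east.
Residual distance = √(11.7² + 8.2²) = 14.3 m.

14 m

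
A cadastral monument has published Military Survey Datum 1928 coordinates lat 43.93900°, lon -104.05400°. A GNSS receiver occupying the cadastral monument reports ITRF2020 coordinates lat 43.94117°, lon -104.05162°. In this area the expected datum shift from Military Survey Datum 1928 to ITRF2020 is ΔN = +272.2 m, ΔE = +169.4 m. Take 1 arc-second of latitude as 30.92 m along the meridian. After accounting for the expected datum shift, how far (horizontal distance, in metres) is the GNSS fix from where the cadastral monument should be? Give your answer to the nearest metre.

37 m

Observed coordinate differences: Δφ = +0.00217°, Δλ = +0.00238°.
Converting to metres (1° lat = 111312 m, cos φ = 0.720079): observed ΔN = 241.5 m, observed ΔE = 190.8 m.
Subtracting the expected shift leaves a residual of 241.5 − (272.2) = -30.7 m north and 190.8 − (169.4) = 21.4 m east.
Residual distance = √((-30.7)² + 21.4²) = 37.4 m.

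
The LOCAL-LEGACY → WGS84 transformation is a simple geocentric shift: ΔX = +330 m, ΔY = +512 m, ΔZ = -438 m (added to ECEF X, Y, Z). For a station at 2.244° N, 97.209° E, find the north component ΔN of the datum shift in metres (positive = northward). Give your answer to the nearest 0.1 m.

ΔN = -455.9 m

The local north axis is (−sin φ cos λ, −sin φ sin λ, cos φ), giving ΔN = 1.621 − 19.889 − 437.664 = -455.93 m.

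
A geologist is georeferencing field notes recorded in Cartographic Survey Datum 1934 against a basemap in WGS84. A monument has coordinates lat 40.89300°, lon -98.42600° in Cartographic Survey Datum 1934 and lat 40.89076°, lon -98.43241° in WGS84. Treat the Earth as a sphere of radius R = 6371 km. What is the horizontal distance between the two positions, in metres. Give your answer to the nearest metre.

Δφ = 40.89076° − 40.89300° = -0.00224°; Δλ = -98.43241° − -98.42600° = -0.00641°.
1° along a meridian = πR/180 = 111195 m.
ΔN = Δφ × 111195 = -249.1 m; ΔE = Δλ × 111195 × cos(40.89300°) = -0.00641 × 111195 × 0.755933 = -538.8 m.
Distance = √(ΔE² + ΔN²) = √((-538.8)² + (-249.1)²) = 593.6 m.

594 m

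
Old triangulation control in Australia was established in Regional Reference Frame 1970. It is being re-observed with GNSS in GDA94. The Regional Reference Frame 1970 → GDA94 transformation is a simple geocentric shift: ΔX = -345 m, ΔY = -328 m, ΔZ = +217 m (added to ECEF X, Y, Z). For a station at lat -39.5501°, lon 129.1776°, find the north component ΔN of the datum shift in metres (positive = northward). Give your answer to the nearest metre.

The local north axis is (−sin φ cos λ, −sin φ sin λ, cos φ), giving ΔN = 138.777 − 161.903 + 167.322 = 144.20 m.

ΔN = 144 m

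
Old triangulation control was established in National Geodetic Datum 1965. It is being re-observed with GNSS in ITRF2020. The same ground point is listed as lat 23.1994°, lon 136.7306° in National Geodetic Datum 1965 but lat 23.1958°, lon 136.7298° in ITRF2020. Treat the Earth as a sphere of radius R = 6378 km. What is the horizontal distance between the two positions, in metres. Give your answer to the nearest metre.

409 m

Δφ = 23.1958° − 23.1994° = -0.0036°; Δλ = 136.7298° − 136.7306° = -0.0008°.
1° along a meridian = πR/180 = 111317 m.
ΔN = Δφ × 111317 = -400.7 m; ΔE = Δλ × 111317 × cos(23.1994°) = -0.0008 × 111317 × 0.919139 = -81.9 m.
Distance = √(ΔE² + ΔN²) = √((-81.9)² + (-400.7)²) = 409.0 m.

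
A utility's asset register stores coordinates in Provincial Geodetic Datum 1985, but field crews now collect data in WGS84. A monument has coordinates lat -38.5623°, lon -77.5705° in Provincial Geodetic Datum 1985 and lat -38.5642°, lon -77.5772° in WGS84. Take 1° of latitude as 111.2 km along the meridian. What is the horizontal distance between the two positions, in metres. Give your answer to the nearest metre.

Δφ = -38.5642° − -38.5623° = -0.0019°; Δλ = -77.5772° − -77.5705° = -0.0067°.
ΔN = Δφ × 111200 = -211.3 m; ΔE = Δλ × 111200 × cos(-38.5623°) = -0.0067 × 111200 × 0.781931 = -582.6 m.
Distance = √(ΔE² + ΔN²) = √((-582.6)² + (-211.3)²) = 619.7 m.

620 m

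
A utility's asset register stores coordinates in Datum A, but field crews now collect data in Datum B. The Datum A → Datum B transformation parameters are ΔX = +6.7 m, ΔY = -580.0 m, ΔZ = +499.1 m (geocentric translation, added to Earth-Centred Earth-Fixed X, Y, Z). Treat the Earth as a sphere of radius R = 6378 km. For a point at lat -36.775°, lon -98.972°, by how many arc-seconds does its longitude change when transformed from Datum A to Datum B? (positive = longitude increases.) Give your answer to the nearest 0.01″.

Δλ = 3.92″

sin φ = -0.598674, cos φ = 0.800993, sin λ = -0.987765, cos λ = -0.155952.
East component: ΔE = −sin λ·ΔX + cos λ·ΔY = −(-0.987765)(6.7) + (-0.155952)(-580.0) = 97.07 m.
1° of latitude spans πR/180 = 111317 m; at latitude φ, 1° of longitude spans that × cos φ = 89164.2 m, so Δλ = 97.07 / 89164.2 × 3600 = 3.919″.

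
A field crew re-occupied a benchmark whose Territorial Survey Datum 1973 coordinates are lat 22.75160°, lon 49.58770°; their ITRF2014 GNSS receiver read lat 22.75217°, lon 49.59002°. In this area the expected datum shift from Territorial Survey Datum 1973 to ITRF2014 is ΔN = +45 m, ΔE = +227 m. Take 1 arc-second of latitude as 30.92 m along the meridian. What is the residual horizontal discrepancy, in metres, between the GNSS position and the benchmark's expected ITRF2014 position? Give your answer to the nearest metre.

Observed coordinate differences: Δφ = +0.00057°, Δλ = +0.00232°.
Converting to metres (1° lat = 111312 m, cos φ = 0.922190): observed ΔN = 63.4 m, observed ΔE = 238.1 m.
Subtracting the expected shift leaves a residual of 63.4 − (45) = 18.4 m north and 238.1 − (227) = 11.1 m east.
Residual distance = √(18.4² + 11.1²) = 21.6 m.

22 m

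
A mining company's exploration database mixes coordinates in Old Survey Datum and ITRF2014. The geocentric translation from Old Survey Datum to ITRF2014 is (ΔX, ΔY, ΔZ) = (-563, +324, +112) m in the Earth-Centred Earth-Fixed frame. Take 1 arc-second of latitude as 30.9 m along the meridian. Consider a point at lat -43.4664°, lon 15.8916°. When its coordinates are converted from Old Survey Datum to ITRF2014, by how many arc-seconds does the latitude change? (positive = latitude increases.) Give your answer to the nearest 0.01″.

Δφ = -7.45″

sin φ = -0.687929, cos φ = 0.725778, sin λ = 0.273818, cos λ = 0.961781.
North component: ΔN = −sin φ cos λ·ΔX − sin φ sin λ·ΔY + cos φ·ΔZ = −(-0.687929)(0.961781)(-563) − (-0.687929)(0.273818)(324) + (0.725778)(112) = -230.18 m.
1° of latitude spans 3600 × 30.90 = 111240 m, so Δφ = -230.18 / 111240 × 3600 = -7.449″.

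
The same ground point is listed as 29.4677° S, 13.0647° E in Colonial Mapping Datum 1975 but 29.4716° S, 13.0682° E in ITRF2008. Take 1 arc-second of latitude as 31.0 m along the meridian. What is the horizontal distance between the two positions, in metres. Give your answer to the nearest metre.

Δφ = -29.4716° − -29.4677° = -0.0039°; Δλ = 13.0682° − 13.0647° = +0.0035°.
1° of latitude = 3600 × 31.00 = 111600 m.
ΔN = Δφ × 111600 = -435.2 m; ΔE = Δλ × 111600 × cos(-29.4677°) = +0.0035 × 111600 × 0.870633 = 340.1 m.
Distance = √(ΔE² + ΔN²) = √(340.1² + (-435.2)²) = 552.3 m.

552 m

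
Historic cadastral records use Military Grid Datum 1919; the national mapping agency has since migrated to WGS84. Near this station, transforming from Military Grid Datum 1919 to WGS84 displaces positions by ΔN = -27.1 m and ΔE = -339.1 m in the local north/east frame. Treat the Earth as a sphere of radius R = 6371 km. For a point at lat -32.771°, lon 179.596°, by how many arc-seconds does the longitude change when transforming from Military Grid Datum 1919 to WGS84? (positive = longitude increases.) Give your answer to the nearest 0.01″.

Δλ = -13.06″

At latitude -32.771°, cos φ = 0.840841.
One radian of longitude at latitude φ spans R cos φ, so Δλ = ΔE / (R cos φ) = -339.1 / (6371000 × 0.840841) = -6.3300e-05 rad = -13.057″.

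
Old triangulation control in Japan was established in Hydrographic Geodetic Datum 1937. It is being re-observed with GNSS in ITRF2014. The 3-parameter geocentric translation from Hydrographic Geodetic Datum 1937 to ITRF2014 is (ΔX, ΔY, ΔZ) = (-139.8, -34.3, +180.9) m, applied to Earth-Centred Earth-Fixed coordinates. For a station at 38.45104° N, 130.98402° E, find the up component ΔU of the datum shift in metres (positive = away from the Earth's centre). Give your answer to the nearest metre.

ΔU = 164 m

The local up (radial) axis is (cos φ cos λ, cos φ sin λ, sin φ), giving ΔU = 71.804 − 20.278 + 112.492 = 164.02 m.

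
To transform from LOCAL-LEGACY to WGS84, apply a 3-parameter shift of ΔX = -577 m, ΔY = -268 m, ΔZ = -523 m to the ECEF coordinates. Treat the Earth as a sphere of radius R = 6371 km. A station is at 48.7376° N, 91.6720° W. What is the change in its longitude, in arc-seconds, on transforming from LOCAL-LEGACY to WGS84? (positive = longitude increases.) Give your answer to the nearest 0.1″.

sin φ = 0.751697, cos φ = 0.659509, sin λ = -0.999574, cos λ = -0.029178.
East component: ΔE = −sin λ·ΔX + cos λ·ΔY = −(-0.999574)(-577) + (-0.029178)(-268) = -568.93 m.
1° of latitude spans πR/180 = 111195 m; at latitude φ, 1° of longitude spans that × cos φ = 73334.0 m, so Δλ = -568.93 / 73334.0 × 3600 = -27.929″.

Δλ = -27.9″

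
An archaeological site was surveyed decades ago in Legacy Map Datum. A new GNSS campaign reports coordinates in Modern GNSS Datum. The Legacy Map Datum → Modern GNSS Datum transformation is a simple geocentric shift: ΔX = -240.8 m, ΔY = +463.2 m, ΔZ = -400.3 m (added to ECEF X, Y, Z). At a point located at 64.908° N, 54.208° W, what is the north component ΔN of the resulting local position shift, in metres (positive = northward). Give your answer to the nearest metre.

ΔN = 298 m

At φ = 64.908°, λ = -54.208°: sin φ = 0.905628, cos φ = 0.424073, sin λ = -0.811145, cos λ = 0.584844.
ΔN = −sin φ cos λ·ΔX − sin φ sin λ·ΔY + cos φ·ΔZ = −(0.905628)(0.584844)(-240.8) − (0.905628)(-0.811145)(463.2) + (0.424073)(-400.3) = 298.05 m.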